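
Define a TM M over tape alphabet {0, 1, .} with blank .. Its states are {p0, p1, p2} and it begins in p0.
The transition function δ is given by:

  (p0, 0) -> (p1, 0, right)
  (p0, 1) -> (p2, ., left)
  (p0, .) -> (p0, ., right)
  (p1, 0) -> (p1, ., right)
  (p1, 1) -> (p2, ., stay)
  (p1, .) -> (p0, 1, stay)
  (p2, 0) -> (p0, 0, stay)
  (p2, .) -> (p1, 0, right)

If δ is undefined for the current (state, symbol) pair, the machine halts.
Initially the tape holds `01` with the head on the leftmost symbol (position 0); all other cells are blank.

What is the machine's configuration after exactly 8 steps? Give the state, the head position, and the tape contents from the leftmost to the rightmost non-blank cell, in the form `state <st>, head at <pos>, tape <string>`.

state=p0 head=0 tape=[0]1.   (p0,0)→(p1,0,right)
state=p1 head=1 tape=0[1].   (p1,1)→(p2,.,stay)
state=p2 head=1 tape=0[.].   (p2,.)→(p1,0,right)
state=p1 head=2 tape=00[.]   (p1,.)→(p0,1,stay)
state=p0 head=2 tape=00[1]   (p0,1)→(p2,.,left)
state=p2 head=1 tape=0[0].   (p2,0)→(p0,0,stay)
state=p0 head=1 tape=0[0].   (p0,0)→(p1,0,right)
state=p1 head=2 tape=00[.]   (p1,.)→(p0,1,stay)
state=p0 head=2 tape=00[1]
After 8 steps: state p0, head at 2, tape 001.

state p0, head at 2, tape 001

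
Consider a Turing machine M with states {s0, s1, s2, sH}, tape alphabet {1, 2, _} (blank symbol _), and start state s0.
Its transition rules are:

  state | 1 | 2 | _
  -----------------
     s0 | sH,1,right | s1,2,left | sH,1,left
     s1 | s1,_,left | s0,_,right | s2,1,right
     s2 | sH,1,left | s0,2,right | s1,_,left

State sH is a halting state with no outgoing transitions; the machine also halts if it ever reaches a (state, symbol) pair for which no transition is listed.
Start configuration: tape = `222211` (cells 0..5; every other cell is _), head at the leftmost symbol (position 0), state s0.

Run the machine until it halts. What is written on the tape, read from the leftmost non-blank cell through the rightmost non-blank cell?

state=s0 head=0 tape=_[2]22211   (s0,2)→(s1,2,left)
state=s1 head=-1 tape=[_]222211   (s1,_)→(s2,1,right)
state=s2 head=0 tape=1[2]22211   (s2,2)→(s0,2,right)
state=s0 head=1 tape=12[2]2211   (s0,2)→(s1,2,left)
state=s1 head=0 tape=1[2]22211   (s1,2)→(s0,_,right)
state=s0 head=1 tape=1_[2]2211   (s0,2)→(s1,2,left)
state=s1 head=0 tape=1[_]22211   (s1,_)→(s2,1,right)
state=s2 head=1 tape=11[2]2211   (s2,2)→(s0,2,right)
state=s0 head=2 tape=112[2]211   (s0,2)→(s1,2,left)
state=s1 head=1 tape=11[2]2211   (s1,2)→(s0,_,right)
state=s0 head=2 tape=11_[2]211   (s0,2)→(s1,2,left)
state=s1 head=1 tape=11[_]2211   (s1,_)→(s2,1,right)
state=s2 head=2 tape=111[2]211   (s2,2)→(s0,2,right)
state=s0 head=3 tape=1112[2]11   (s0,2)→(s1,2,left)
state=s1 head=2 tape=111[2]211   (s1,2)→(s0,_,right)
state=s0 head=3 tape=111_[2]11   (s0,2)→(s1,2,left)
state=s1 head=2 tape=111[_]211   (s1,_)→(s2,1,right)
state=s2 head=3 tape=1111[2]11   (s2,2)→(s0,2,right)
state=s0 head=4 tape=11112[1]1   (s0,1)→(sH,1,right)
state=sH head=5 tape=111121[1]
The non-blank tape span at halt is 1111211.

1111211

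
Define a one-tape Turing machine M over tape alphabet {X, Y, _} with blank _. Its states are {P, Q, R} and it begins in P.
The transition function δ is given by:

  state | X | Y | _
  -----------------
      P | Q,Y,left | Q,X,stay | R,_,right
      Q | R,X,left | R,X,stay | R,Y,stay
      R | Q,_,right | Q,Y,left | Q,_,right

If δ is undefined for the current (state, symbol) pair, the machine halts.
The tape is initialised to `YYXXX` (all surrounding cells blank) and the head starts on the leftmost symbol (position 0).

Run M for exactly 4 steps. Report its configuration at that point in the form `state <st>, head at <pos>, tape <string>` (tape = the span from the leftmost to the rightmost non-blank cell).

state=P head=0 tape=_[Y]YXXX   (P,Y)→(Q,X,stay)
state=Q head=0 tape=_[X]YXXX   (Q,X)→(R,X,left)
state=R head=-1 tape=[_]XYXXX   (R,_)→(Q,_,right)
state=Q head=0 tape=_[X]YXXX   (Q,X)→(R,X,left)
state=R head=-1 tape=[_]XYXXX
After 4 steps: state R, head at -1, tape XYXXX.

state R, head at -1, tape XYXXX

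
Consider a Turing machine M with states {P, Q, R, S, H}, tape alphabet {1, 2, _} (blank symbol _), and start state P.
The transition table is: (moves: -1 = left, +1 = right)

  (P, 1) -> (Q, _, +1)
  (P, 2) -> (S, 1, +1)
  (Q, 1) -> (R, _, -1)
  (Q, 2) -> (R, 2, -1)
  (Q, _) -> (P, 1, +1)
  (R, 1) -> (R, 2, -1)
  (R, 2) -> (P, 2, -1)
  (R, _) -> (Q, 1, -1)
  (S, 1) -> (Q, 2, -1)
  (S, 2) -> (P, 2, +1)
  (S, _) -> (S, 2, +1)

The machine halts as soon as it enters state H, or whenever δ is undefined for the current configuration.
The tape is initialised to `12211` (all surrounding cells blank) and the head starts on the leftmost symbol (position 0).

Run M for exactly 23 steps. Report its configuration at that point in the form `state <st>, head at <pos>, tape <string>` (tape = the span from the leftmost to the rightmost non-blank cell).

state=P head=0 tape=_____[1]2211   (P,1)→(Q,_,+1)
state=Q head=1 tape=______[2]211   (Q,2)→(R,2,-1)
state=R head=0 tape=_____[_]2211   (R,_)→(Q,1,-1)
state=Q head=-1 tape=____[_]12211   (Q,_)→(P,1,+1)
state=P head=0 tape=____1[1]2211   (P,1)→(Q,_,+1)
state=Q head=1 tape=____1_[2]211   (Q,2)→(R,2,-1)
state=R head=0 tape=____1[_]2211   (R,_)→(Q,1,-1)
state=Q head=-1 tape=____[1]12211   (Q,1)→(R,_,-1)
state=R head=-2 tape=___[_]_12211   (R,_)→(Q,1,-1)
state=Q head=-3 tape=__[_]1_12211   (Q,_)→(P,1,+1)
state=P head=-2 tape=__1[1]_12211   (P,1)→(Q,_,+1)
state=Q head=-1 tape=__1_[_]12211   (Q,_)→(P,1,+1)
state=P head=0 tape=__1_1[1]2211   (P,1)→(Q,_,+1)
state=Q head=1 tape=__1_1_[2]211   (Q,2)→(R,2,-1)
state=R head=0 tape=__1_1[_]2211   (R,_)→(Q,1,-1)
state=Q head=-1 tape=__1_[1]12211   (Q,1)→(R,_,-1)
state=R head=-2 tape=__1[_]_12211   (R,_)→(Q,1,-1)
state=Q head=-3 tape=__[1]1_12211   (Q,1)→(R,_,-1)
state=R head=-4 tape=_[_]_1_12211   (R,_)→(Q,1,-1)
state=Q head=-5 tape=[_]1_1_12211   (Q,_)→(P,1,+1)
state=P head=-4 tape=1[1]_1_12211   (P,1)→(Q,_,+1)
state=Q head=-3 tape=1_[_]1_12211   (Q,_)→(P,1,+1)
state=P head=-2 tape=1_1[1]_12211   (P,1)→(Q,_,+1)
state=Q head=-1 tape=1_1_[_]12211
After 23 steps: state Q, head at -1, tape 1_1__12211.

state Q, head at -1, tape 1_1__12211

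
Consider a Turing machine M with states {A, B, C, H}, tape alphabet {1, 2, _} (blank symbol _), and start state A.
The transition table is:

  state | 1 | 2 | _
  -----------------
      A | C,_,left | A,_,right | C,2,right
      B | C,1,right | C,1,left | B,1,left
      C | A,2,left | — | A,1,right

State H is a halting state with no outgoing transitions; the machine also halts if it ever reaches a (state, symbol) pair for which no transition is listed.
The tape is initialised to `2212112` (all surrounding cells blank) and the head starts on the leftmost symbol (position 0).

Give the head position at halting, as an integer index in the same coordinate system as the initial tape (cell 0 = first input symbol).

state=A head=0 tape=[2]212112   (A,2)→(A,_,right)
state=A head=1 tape=_[2]12112   (A,2)→(A,_,right)
state=A head=2 tape=__[1]2112   (A,1)→(C,_,left)
state=C head=1 tape=_[_]_2112   (C,_)→(A,1,right)
state=A head=2 tape=_1[_]2112   (A,_)→(C,2,right)
state=C head=3 tape=_12[2]112
At halt the head is at cell 3.

3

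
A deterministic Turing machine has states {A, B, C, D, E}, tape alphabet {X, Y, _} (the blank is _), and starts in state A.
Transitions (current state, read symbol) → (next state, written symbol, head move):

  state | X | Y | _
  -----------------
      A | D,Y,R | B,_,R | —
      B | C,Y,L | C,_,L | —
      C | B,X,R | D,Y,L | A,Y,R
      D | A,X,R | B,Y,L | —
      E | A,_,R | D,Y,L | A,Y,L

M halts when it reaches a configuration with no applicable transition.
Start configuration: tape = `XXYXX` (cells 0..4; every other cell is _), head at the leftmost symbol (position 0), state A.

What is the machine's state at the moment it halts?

B

state=A head=0 tape=[X]XYXX_   (A,X)→(D,Y,R)
state=D head=1 tape=Y[X]YXX_   (D,X)→(A,X,R)
state=A head=2 tape=YX[Y]XX_   (A,Y)→(B,_,R)
state=B head=3 tape=YX_[X]X_   (B,X)→(C,Y,L)
state=C head=2 tape=YX[_]YX_   (C,_)→(A,Y,R)
state=A head=3 tape=YXY[Y]X_   (A,Y)→(B,_,R)
state=B head=4 tape=YXY_[X]_   (B,X)→(C,Y,L)
state=C head=3 tape=YXY[_]Y_   (C,_)→(A,Y,R)
state=A head=4 tape=YXYY[Y]_   (A,Y)→(B,_,R)
state=B head=5 tape=YXYY_[_]
No transition is defined for (B, _); M halts in state B.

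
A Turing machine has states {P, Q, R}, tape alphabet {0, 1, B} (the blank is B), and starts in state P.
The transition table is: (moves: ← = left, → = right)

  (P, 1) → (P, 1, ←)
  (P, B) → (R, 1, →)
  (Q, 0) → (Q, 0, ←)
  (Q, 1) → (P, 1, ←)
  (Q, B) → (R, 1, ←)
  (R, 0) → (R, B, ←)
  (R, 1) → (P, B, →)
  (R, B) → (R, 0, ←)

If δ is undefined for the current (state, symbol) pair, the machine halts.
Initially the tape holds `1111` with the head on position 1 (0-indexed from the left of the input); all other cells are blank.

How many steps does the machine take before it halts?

16

P | B1[1]11BB   read 1 → write 1, move ←, go to P
P | B[1]111BB   read 1 → write 1, move ←, go to P
P | [B]1111BB   read B → write 1, move →, go to R
R | 1[1]111BB   read 1 → write B, move →, go to P
P | 1B[1]11BB   read 1 → write 1, move ←, go to P
P | 1[B]111BB   read B → write 1, move →, go to R
R | 11[1]11BB   read 1 → write B, move →, go to P
P | 11B[1]1BB   read 1 → write 1, move ←, go to P
P | 11[B]11BB   read B → write 1, move →, go to R
R | 111[1]1BB   read 1 → write B, move →, go to P
P | 111B[1]BB   read 1 → write 1, move ←, go to P
P | 111[B]1BB   read B → write 1, move →, go to R
R | 1111[1]BB   read 1 → write B, move →, go to P
P | 1111B[B]B   read B → write 1, move →, go to R
R | 1111B1[B]   read B → write 0, move ←, go to R
R | 1111B[1]0   read 1 → write B, move →, go to P
P | 1111BB[0]
M halts after 16 transitions.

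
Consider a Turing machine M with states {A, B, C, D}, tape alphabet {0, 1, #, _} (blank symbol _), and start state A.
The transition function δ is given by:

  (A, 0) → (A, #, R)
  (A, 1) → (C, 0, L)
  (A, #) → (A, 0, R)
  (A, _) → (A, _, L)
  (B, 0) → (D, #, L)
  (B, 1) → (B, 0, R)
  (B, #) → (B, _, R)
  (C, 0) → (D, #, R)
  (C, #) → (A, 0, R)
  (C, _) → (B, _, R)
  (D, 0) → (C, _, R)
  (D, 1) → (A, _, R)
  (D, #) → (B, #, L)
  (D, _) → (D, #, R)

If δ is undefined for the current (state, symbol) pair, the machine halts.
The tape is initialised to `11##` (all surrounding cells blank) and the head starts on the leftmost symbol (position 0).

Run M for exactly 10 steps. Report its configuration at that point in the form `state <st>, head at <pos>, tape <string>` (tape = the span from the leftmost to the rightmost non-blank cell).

state B, head at 4, tape 0

state=A head=0 tape=_[1]1##_   (A,1)→(C,0,L)
state=C head=-1 tape=[_]01##_   (C,_)→(B,_,R)
state=B head=0 tape=_[0]1##_   (B,0)→(D,#,L)
state=D head=-1 tape=[_]#1##_   (D,_)→(D,#,R)
state=D head=0 tape=#[#]1##_   (D,#)→(B,#,L)
state=B head=-1 tape=[#]#1##_   (B,#)→(B,_,R)
state=B head=0 tape=_[#]1##_   (B,#)→(B,_,R)
state=B head=1 tape=__[1]##_   (B,1)→(B,0,R)
state=B head=2 tape=__0[#]#_   (B,#)→(B,_,R)
state=B head=3 tape=__0_[#]_   (B,#)→(B,_,R)
state=B head=4 tape=__0__[_]
After 10 steps: state B, head at 4, tape 0.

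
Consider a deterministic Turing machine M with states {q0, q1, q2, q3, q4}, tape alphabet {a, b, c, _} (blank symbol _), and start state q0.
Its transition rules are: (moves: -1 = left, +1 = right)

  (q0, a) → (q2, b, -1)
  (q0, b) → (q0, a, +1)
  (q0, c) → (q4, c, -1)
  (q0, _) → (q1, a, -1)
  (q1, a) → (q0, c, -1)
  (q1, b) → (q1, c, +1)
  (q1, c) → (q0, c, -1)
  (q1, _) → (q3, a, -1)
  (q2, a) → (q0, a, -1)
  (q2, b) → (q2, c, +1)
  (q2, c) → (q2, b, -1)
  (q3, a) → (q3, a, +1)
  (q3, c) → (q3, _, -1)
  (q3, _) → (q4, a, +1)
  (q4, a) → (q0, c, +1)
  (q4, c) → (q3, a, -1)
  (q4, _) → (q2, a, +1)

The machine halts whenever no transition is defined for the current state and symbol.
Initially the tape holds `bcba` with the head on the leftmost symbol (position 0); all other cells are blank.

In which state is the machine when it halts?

q4

q0 | _[b]cba   read b → write a, move +1, go to q0
q0 | _a[c]ba   read c → write c, move -1, go to q4
q4 | _[a]cba   read a → write c, move +1, go to q0
q0 | _c[c]ba   read c → write c, move -1, go to q4
q4 | _[c]cba   read c → write a, move -1, go to q3
q3 | [_]acba   read _ → write a, move +1, go to q4
q4 | a[a]cba   read a → write c, move +1, go to q0
q0 | ac[c]ba   read c → write c, move -1, go to q4
q4 | a[c]cba   read c → write a, move -1, go to q3
q3 | [a]acba   read a → write a, move +1, go to q3
q3 | a[a]cba   read a → write a, move +1, go to q3
q3 | aa[c]ba   read c → write _, move -1, go to q3
q3 | a[a]_ba   read a → write a, move +1, go to q3
q3 | aa[_]ba   read _ → write a, move +1, go to q4
q4 | aaa[b]a
No transition is defined for (q4, b); M halts in state q4.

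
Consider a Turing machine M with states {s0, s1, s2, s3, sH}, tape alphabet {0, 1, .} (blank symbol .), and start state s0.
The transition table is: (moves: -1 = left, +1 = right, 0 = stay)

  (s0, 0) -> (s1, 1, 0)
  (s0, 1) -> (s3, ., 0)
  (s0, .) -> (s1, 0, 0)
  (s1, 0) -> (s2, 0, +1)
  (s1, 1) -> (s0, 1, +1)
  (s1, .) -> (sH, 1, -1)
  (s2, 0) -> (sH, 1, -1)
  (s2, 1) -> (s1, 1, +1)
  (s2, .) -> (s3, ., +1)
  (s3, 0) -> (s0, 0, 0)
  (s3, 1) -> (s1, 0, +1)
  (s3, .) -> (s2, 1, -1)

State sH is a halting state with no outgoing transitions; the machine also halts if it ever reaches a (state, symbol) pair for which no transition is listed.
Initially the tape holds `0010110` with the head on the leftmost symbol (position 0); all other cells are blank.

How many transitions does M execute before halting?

s0 | [0]010110....   read 0 → write 1, move 0, go to s1
s1 | [1]010110....   read 1 → write 1, move +1, go to s0
s0 | 1[0]10110....   read 0 → write 1, move 0, go to s1
s1 | 1[1]10110....   read 1 → write 1, move +1, go to s0
s0 | 11[1]0110....   read 1 → write ., move 0, go to s3
s3 | 11[.]0110....   read . → write 1, move -1, go to s2
s2 | 1[1]10110....   read 1 → write 1, move +1, go to s1
s1 | 11[1]0110....   read 1 → write 1, move +1, go to s0
s0 | 111[0]110....   read 0 → write 1, move 0, go to s1
s1 | 111[1]110....   read 1 → write 1, move +1, go to s0
s0 | 1111[1]10....   read 1 → write ., move 0, go to s3
s3 | 1111[.]10....   read . → write 1, move -1, go to s2
s2 | 111[1]110....   read 1 → write 1, move +1, go to s1
s1 | 1111[1]10....   read 1 → write 1, move +1, go to s0
s0 | 11111[1]0....   read 1 → write ., move 0, go to s3
s3 | 11111[.]0....   read . → write 1, move -1, go to s2
s2 | 1111[1]10....   read 1 → write 1, move +1, go to s1
s1 | 11111[1]0....   read 1 → write 1, move +1, go to s0
s0 | 111111[0]....   read 0 → write 1, move 0, go to s1
s1 | 111111[1]....   read 1 → write 1, move +1, go to s0
s0 | 1111111[.]...   read . → write 0, move 0, go to s1
s1 | 1111111[0]...   read 0 → write 0, move +1, go to s2
s2 | 11111110[.]..   read . → write ., move +1, go to s3
s3 | 11111110.[.].   read . → write 1, move -1, go to s2
s2 | 11111110[.]1.   read . → write ., move +1, go to s3
s3 | 11111110.[1].   read 1 → write 0, move +1, go to s1
s1 | 11111110.0[.]   read . → write 1, move -1, go to sH
sH | 11111110.[0]1
M halts after 27 transitions.

27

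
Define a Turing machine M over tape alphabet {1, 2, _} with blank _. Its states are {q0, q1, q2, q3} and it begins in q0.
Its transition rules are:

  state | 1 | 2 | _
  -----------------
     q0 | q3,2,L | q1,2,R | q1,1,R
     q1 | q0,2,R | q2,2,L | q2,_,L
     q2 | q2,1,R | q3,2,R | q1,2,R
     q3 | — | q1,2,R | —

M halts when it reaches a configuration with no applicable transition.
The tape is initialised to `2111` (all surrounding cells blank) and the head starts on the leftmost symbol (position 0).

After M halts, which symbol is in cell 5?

2

state=q0 head=0 tape=[2]111___   (q0,2)→(q1,2,R)
state=q1 head=1 tape=2[1]11___   (q1,1)→(q0,2,R)
state=q0 head=2 tape=22[1]1___   (q0,1)→(q3,2,L)
state=q3 head=1 tape=2[2]21___   (q3,2)→(q1,2,R)
state=q1 head=2 tape=22[2]1___   (q1,2)→(q2,2,L)
state=q2 head=1 tape=2[2]21___   (q2,2)→(q3,2,R)
state=q3 head=2 tape=22[2]1___   (q3,2)→(q1,2,R)
state=q1 head=3 tape=222[1]___   (q1,1)→(q0,2,R)
state=q0 head=4 tape=2222[_]__   (q0,_)→(q1,1,R)
state=q1 head=5 tape=22221[_]_   (q1,_)→(q2,_,L)
state=q2 head=4 tape=2222[1]__   (q2,1)→(q2,1,R)
state=q2 head=5 tape=22221[_]_   (q2,_)→(q1,2,R)
state=q1 head=6 tape=222212[_]   (q1,_)→(q2,_,L)
state=q2 head=5 tape=22221[2]_   (q2,2)→(q3,2,R)
state=q3 head=6 tape=222212[_]
Cell 5 holds 2 when M halts.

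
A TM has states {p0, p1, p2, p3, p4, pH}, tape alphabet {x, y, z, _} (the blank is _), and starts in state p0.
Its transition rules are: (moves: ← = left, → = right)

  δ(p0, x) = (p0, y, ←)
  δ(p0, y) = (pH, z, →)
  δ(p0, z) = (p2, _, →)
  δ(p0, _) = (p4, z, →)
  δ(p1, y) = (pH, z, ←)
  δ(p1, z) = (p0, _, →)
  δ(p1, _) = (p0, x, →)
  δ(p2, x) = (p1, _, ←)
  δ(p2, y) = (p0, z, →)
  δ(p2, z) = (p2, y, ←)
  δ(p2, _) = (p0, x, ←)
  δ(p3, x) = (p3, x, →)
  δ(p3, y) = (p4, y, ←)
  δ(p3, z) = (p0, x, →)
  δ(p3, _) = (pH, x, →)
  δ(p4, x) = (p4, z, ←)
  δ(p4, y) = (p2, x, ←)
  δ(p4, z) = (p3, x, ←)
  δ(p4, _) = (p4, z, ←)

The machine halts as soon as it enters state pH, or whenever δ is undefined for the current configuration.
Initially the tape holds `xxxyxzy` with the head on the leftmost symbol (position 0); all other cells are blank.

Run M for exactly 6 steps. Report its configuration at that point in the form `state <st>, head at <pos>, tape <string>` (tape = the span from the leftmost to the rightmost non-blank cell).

state p4, head at -2, tape zxyxxxyxzy

state=p0 head=0 tape=___[x]xxyxzy   (p0,x)→(p0,y,←)
state=p0 head=-1 tape=__[_]yxxyxzy   (p0,_)→(p4,z,→)
state=p4 head=0 tape=__z[y]xxyxzy   (p4,y)→(p2,x,←)
state=p2 head=-1 tape=__[z]xxxyxzy   (p2,z)→(p2,y,←)
state=p2 head=-2 tape=_[_]yxxxyxzy   (p2,_)→(p0,x,←)
state=p0 head=-3 tape=[_]xyxxxyxzy   (p0,_)→(p4,z,→)
state=p4 head=-2 tape=z[x]yxxxyxzy
After 6 steps: state p4, head at -2, tape zxyxxxyxzy.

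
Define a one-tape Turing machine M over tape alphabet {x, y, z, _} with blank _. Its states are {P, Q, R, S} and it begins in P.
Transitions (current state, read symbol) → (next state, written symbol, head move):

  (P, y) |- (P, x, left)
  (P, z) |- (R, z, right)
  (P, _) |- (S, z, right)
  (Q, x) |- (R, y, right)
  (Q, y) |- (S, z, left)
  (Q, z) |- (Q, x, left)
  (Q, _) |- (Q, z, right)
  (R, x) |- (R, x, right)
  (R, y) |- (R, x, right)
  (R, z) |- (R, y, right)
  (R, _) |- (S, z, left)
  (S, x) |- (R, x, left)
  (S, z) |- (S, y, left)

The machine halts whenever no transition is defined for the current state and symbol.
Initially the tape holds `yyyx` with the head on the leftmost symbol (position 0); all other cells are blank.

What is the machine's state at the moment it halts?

S

P | _[y]yyx__   read y → write x, move left, go to P
P | [_]xyyx__   read _ → write z, move right, go to S
S | z[x]yyx__   read x → write x, move left, go to R
R | [z]xyyx__   read z → write y, move right, go to R
R | y[x]yyx__   read x → write x, move right, go to R
R | yx[y]yx__   read y → write x, move right, go to R
R | yxx[y]x__   read y → write x, move right, go to R
R | yxxx[x]__   read x → write x, move right, go to R
R | yxxxx[_]_   read _ → write z, move left, go to S
S | yxxx[x]z_   read x → write x, move left, go to R
R | yxx[x]xz_   read x → write x, move right, go to R
R | yxxx[x]z_   read x → write x, move right, go to R
R | yxxxx[z]_   read z → write y, move right, go to R
R | yxxxxy[_]   read _ → write z, move left, go to S
S | yxxxx[y]z
No transition is defined for (S, y); M halts in state S.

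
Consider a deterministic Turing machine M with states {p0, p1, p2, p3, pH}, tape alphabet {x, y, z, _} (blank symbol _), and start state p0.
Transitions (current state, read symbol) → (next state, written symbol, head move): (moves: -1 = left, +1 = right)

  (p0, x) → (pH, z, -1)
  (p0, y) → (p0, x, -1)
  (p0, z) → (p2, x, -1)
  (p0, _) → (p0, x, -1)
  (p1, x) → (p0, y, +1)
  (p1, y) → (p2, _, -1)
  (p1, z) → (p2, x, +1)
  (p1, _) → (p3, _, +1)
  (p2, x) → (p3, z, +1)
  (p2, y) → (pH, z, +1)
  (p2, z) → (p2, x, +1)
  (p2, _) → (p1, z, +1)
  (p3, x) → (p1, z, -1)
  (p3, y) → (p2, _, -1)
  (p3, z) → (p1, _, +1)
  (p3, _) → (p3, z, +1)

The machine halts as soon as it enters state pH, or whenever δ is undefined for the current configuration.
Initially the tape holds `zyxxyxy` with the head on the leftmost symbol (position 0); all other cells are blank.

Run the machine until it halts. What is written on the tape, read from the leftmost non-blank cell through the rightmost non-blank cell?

zyzxxxyxy

p0 | __[z]yxxyxy   read z → write x, move -1, go to p2
p2 | _[_]xyxxyxy   read _ → write z, move +1, go to p1
p1 | _z[x]yxxyxy   read x → write y, move +1, go to p0
p0 | _zy[y]xxyxy   read y → write x, move -1, go to p0
p0 | _z[y]xxxyxy   read y → write x, move -1, go to p0
p0 | _[z]xxxxyxy   read z → write x, move -1, go to p2
p2 | [_]xxxxxyxy   read _ → write z, move +1, go to p1
p1 | z[x]xxxxyxy   read x → write y, move +1, go to p0
p0 | zy[x]xxxyxy   read x → write z, move -1, go to pH
pH | z[y]zxxxyxy
The non-blank tape span at halt is zyzxxxyxy.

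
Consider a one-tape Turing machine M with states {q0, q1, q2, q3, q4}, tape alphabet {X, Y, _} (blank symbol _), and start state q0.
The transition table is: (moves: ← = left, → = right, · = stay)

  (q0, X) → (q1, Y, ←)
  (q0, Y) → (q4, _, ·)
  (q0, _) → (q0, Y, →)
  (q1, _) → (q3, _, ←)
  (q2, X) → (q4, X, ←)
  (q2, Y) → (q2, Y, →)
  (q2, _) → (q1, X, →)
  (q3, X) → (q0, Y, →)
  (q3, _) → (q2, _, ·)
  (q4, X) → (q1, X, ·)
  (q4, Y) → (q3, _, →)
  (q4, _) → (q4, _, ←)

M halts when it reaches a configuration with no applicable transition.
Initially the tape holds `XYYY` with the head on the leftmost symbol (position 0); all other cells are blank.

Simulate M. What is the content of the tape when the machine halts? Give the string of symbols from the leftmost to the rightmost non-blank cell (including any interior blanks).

q0 | __[X]YYY   read X → write Y, move ←, go to q1
q1 | _[_]YYYY   read _ → write _, move ←, go to q3
q3 | [_]_YYYY   read _ → write _, move ·, go to q2
q2 | [_]_YYYY   read _ → write X, move →, go to q1
q1 | X[_]YYYY   read _ → write _, move ←, go to q3
q3 | [X]_YYYY   read X → write Y, move →, go to q0
q0 | Y[_]YYYY   read _ → write Y, move →, go to q0
q0 | YY[Y]YYY   read Y → write _, move ·, go to q4
q4 | YY[_]YYY   read _ → write _, move ←, go to q4
q4 | Y[Y]_YYY   read Y → write _, move →, go to q3
q3 | Y_[_]YYY   read _ → write _, move ·, go to q2
q2 | Y_[_]YYY   read _ → write X, move →, go to q1
q1 | Y_X[Y]YY
The non-blank tape span at halt is Y_XYYY.

Y_XYYY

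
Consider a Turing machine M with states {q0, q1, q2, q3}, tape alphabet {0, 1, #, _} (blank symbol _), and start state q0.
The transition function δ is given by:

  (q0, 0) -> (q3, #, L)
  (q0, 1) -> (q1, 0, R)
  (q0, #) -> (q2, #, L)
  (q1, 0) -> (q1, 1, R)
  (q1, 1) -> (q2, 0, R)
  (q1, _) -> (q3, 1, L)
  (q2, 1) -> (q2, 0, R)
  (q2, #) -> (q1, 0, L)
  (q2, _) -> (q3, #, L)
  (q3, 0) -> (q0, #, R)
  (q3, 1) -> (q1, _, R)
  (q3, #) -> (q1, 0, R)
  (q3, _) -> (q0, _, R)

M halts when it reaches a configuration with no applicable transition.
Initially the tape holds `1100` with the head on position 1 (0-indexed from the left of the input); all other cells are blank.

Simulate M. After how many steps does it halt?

q0 | 1[1]00__   read 1 → write 0, move R, go to q1
q1 | 10[0]0__   read 0 → write 1, move R, go to q1
q1 | 101[0]__   read 0 → write 1, move R, go to q1
q1 | 1011[_]_   read _ → write 1, move L, go to q3
q3 | 101[1]1_   read 1 → write _, move R, go to q1
q1 | 101_[1]_   read 1 → write 0, move R, go to q2
q2 | 101_0[_]   read _ → write #, move L, go to q3
q3 | 101_[0]#   read 0 → write #, move R, go to q0
q0 | 101_#[#]   read # → write #, move L, go to q2
q2 | 101_[#]#   read # → write 0, move L, go to q1
q1 | 101[_]0#   read _ → write 1, move L, go to q3
q3 | 10[1]10#   read 1 → write _, move R, go to q1
q1 | 10_[1]0#   read 1 → write 0, move R, go to q2
q2 | 10_0[0]#
M halts after 13 transitions.

13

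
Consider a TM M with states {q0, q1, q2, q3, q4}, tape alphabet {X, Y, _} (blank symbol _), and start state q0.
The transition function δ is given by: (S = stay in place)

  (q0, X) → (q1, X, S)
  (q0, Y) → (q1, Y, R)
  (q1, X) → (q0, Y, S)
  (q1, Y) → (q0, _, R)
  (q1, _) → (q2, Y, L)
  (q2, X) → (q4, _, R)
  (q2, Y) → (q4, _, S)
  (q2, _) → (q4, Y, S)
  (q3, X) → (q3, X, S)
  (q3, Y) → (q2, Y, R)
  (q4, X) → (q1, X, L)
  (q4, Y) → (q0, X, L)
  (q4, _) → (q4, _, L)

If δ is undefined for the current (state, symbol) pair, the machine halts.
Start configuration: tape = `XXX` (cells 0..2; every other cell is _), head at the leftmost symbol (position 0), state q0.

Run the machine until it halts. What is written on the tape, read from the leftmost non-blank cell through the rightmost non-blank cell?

X_YY

q0 | _[X]XX_   read X → write X, move S, go to q1
q1 | _[X]XX_   read X → write Y, move S, go to q0
q0 | _[Y]XX_   read Y → write Y, move R, go to q1
q1 | _Y[X]X_   read X → write Y, move S, go to q0
q0 | _Y[Y]X_   read Y → write Y, move R, go to q1
q1 | _YY[X]_   read X → write Y, move S, go to q0
q0 | _YY[Y]_   read Y → write Y, move R, go to q1
q1 | _YYY[_]   read _ → write Y, move L, go to q2
q2 | _YY[Y]Y   read Y → write _, move S, go to q4
q4 | _YY[_]Y   read _ → write _, move L, go to q4
q4 | _Y[Y]_Y   read Y → write X, move L, go to q0
q0 | _[Y]X_Y   read Y → write Y, move R, go to q1
q1 | _Y[X]_Y   read X → write Y, move S, go to q0
q0 | _Y[Y]_Y   read Y → write Y, move R, go to q1
q1 | _YY[_]Y   read _ → write Y, move L, go to q2
q2 | _Y[Y]YY   read Y → write _, move S, go to q4
q4 | _Y[_]YY   read _ → write _, move L, go to q4
q4 | _[Y]_YY   read Y → write X, move L, go to q0
q0 | [_]X_YY
The non-blank tape span at halt is X_YY.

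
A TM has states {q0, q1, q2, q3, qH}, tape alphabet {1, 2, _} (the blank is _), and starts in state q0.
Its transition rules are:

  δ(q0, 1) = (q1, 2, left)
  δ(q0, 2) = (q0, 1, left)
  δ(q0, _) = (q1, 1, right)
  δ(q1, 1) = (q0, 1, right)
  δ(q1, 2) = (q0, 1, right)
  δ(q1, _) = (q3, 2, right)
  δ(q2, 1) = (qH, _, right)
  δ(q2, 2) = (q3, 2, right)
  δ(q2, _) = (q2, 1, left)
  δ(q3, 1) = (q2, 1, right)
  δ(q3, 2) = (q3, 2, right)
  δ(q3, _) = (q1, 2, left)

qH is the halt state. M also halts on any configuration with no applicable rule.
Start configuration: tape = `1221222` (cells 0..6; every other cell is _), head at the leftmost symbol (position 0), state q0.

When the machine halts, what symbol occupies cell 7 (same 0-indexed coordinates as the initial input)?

1

q0 | __[1]221222_   read 1 → write 2, move left, go to q1
q1 | _[_]2221222_   read _ → write 2, move right, go to q3
q3 | _2[2]221222_   read 2 → write 2, move right, go to q3
q3 | _22[2]21222_   read 2 → write 2, move right, go to q3
q3 | _222[2]1222_   read 2 → write 2, move right, go to q3
q3 | _2222[1]222_   read 1 → write 1, move right, go to q2
q2 | _22221[2]22_   read 2 → write 2, move right, go to q3
q3 | _222212[2]2_   read 2 → write 2, move right, go to q3
q3 | _2222122[2]_   read 2 → write 2, move right, go to q3
q3 | _22221222[_]   read _ → write 2, move left, go to q1
q1 | _2222122[2]2   read 2 → write 1, move right, go to q0
q0 | _22221221[2]   read 2 → write 1, move left, go to q0
q0 | _2222122[1]1   read 1 → write 2, move left, go to q1
q1 | _222212[2]21   read 2 → write 1, move right, go to q0
q0 | _2222121[2]1   read 2 → write 1, move left, go to q0
q0 | _222212[1]11   read 1 → write 2, move left, go to q1
q1 | _22221[2]211   read 2 → write 1, move right, go to q0
q0 | _222211[2]11   read 2 → write 1, move left, go to q0
q0 | _22221[1]111   read 1 → write 2, move left, go to q1
q1 | _2222[1]2111   read 1 → write 1, move right, go to q0
q0 | _22221[2]111   read 2 → write 1, move left, go to q0
q0 | _2222[1]1111   read 1 → write 2, move left, go to q1
q1 | _222[2]21111   read 2 → write 1, move right, go to q0
q0 | _2221[2]1111   read 2 → write 1, move left, go to q0
q0 | _222[1]11111   read 1 → write 2, move left, go to q1
q1 | _22[2]211111   read 2 → write 1, move right, go to q0
q0 | _221[2]11111   read 2 → write 1, move left, go to q0
q0 | _22[1]111111   read 1 → write 2, move left, go to q1
q1 | _2[2]2111111   read 2 → write 1, move right, go to q0
q0 | _21[2]111111   read 2 → write 1, move left, go to q0
q0 | _2[1]1111111   read 1 → write 2, move left, go to q1
q1 | _[2]21111111   read 2 → write 1, move right, go to q0
q0 | _1[2]1111111   read 2 → write 1, move left, go to q0
q0 | _[1]11111111   read 1 → write 2, move left, go to q1
q1 | [_]211111111   read _ → write 2, move right, go to q3
q3 | 2[2]11111111   read 2 → write 2, move right, go to q3
q3 | 22[1]1111111   read 1 → write 1, move right, go to q2
q2 | 221[1]111111   read 1 → write _, move right, go to qH
qH | 221_[1]11111
Cell 7 holds 1 when M halts.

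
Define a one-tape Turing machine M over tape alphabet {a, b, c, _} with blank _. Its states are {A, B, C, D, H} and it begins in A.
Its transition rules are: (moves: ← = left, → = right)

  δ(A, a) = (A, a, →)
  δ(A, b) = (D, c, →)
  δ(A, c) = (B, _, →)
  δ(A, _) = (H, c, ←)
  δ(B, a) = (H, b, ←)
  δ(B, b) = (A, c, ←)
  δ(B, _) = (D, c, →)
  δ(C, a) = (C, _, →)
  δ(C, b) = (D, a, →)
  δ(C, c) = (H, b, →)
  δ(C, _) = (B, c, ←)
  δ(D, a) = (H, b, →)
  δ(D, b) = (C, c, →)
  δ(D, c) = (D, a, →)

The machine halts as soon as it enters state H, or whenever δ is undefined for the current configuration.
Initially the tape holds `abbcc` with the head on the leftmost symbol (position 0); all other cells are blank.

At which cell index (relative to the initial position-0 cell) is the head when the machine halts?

4

state=A head=0 tape=[a]bbcc   (A,a)→(A,a,→)
state=A head=1 tape=a[b]bcc   (A,b)→(D,c,→)
state=D head=2 tape=ac[b]cc   (D,b)→(C,c,→)
state=C head=3 tape=acc[c]c   (C,c)→(H,b,→)
state=H head=4 tape=accb[c]
At halt the head is at cell 4.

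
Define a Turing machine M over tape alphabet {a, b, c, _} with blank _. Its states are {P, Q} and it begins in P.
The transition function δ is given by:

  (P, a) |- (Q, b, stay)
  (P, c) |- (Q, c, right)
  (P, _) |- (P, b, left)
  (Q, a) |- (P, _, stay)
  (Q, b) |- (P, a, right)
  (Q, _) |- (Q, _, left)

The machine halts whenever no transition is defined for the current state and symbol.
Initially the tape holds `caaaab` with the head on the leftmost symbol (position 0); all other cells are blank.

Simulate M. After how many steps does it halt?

11

state=P head=0 tape=[c]aaaab   (P,c)→(Q,c,right)
state=Q head=1 tape=c[a]aaab   (Q,a)→(P,_,stay)
state=P head=1 tape=c[_]aaab   (P,_)→(P,b,left)
state=P head=0 tape=[c]baaab   (P,c)→(Q,c,right)
state=Q head=1 tape=c[b]aaab   (Q,b)→(P,a,right)
state=P head=2 tape=ca[a]aab   (P,a)→(Q,b,stay)
state=Q head=2 tape=ca[b]aab   (Q,b)→(P,a,right)
state=P head=3 tape=caa[a]ab   (P,a)→(Q,b,stay)
state=Q head=3 tape=caa[b]ab   (Q,b)→(P,a,right)
state=P head=4 tape=caaa[a]b   (P,a)→(Q,b,stay)
state=Q head=4 tape=caaa[b]b   (Q,b)→(P,a,right)
state=P head=5 tape=caaaa[b]
M halts after 11 transitions.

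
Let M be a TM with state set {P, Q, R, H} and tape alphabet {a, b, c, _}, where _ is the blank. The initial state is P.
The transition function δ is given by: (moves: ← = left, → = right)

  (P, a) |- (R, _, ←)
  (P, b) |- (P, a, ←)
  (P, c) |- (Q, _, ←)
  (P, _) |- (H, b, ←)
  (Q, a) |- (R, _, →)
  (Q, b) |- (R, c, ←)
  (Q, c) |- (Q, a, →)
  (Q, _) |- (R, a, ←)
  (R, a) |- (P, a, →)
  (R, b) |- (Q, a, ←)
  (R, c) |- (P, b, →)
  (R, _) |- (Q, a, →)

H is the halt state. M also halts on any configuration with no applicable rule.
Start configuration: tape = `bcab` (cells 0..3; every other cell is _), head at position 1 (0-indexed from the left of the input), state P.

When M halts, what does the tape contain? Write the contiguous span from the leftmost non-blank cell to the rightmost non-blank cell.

aabab

state=P head=1 tape=_b[c]ab   (P,c)→(Q,_,←)
state=Q head=0 tape=_[b]_ab   (Q,b)→(R,c,←)
state=R head=-1 tape=[_]c_ab   (R,_)→(Q,a,→)
state=Q head=0 tape=a[c]_ab   (Q,c)→(Q,a,→)
state=Q head=1 tape=aa[_]ab   (Q,_)→(R,a,←)
state=R head=0 tape=a[a]aab   (R,a)→(P,a,→)
state=P head=1 tape=aa[a]ab   (P,a)→(R,_,←)
state=R head=0 tape=a[a]_ab   (R,a)→(P,a,→)
state=P head=1 tape=aa[_]ab   (P,_)→(H,b,←)
state=H head=0 tape=a[a]bab
The non-blank tape span at halt is aabab.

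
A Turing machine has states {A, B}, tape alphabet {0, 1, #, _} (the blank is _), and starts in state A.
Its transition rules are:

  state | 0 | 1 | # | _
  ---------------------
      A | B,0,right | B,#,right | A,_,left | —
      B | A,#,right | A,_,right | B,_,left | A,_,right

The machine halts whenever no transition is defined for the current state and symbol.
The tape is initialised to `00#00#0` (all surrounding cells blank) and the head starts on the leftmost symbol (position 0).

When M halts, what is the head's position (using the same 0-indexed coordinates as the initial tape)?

state=A head=0 tape=[0]0#00#0   (A,0)→(B,0,right)
state=B head=1 tape=0[0]#00#0   (B,0)→(A,#,right)
state=A head=2 tape=0#[#]00#0   (A,#)→(A,_,left)
state=A head=1 tape=0[#]_00#0   (A,#)→(A,_,left)
state=A head=0 tape=[0]__00#0   (A,0)→(B,0,right)
state=B head=1 tape=0[_]_00#0   (B,_)→(A,_,right)
state=A head=2 tape=0_[_]00#0
At halt the head is at cell 2.

2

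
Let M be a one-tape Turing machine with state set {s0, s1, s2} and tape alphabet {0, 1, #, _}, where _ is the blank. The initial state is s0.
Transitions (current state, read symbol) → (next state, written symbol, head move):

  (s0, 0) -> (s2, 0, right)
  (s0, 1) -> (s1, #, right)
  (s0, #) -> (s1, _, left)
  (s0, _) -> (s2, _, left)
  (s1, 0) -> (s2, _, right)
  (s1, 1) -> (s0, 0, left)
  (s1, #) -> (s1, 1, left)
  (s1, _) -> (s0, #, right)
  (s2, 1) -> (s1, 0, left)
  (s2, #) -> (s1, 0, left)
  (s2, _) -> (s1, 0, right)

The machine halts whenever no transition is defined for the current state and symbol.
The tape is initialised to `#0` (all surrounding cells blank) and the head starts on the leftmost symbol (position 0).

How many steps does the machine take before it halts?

13

s0 | __[#]0___   read # → write _, move left, go to s1
s1 | _[_]_0___   read _ → write #, move right, go to s0
s0 | _#[_]0___   read _ → write _, move left, go to s2
s2 | _[#]_0___   read # → write 0, move left, go to s1
s1 | [_]0_0___   read _ → write #, move right, go to s0
s0 | #[0]_0___   read 0 → write 0, move right, go to s2
s2 | #0[_]0___   read _ → write 0, move right, go to s1
s1 | #00[0]___   read 0 → write _, move right, go to s2
s2 | #00_[_]__   read _ → write 0, move right, go to s1
s1 | #00_0[_]_   read _ → write #, move right, go to s0
s0 | #00_0#[_]   read _ → write _, move left, go to s2
s2 | #00_0[#]_   read # → write 0, move left, go to s1
s1 | #00_[0]0_   read 0 → write _, move right, go to s2
s2 | #00__[0]_
M halts after 13 transitions.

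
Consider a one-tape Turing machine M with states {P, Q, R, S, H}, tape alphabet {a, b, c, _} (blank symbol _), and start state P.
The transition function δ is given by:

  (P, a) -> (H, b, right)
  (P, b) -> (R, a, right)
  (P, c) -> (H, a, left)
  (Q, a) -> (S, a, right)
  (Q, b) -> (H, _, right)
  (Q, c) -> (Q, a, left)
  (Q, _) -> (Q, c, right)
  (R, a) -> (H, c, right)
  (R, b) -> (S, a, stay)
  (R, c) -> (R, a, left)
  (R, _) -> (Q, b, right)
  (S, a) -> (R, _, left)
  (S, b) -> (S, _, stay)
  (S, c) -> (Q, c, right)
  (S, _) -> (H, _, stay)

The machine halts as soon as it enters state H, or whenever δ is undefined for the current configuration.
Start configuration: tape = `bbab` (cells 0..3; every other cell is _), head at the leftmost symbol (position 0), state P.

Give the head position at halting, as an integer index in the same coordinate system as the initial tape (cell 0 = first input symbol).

1

state=P head=0 tape=[b]bab   (P,b)→(R,a,right)
state=R head=1 tape=a[b]ab   (R,b)→(S,a,stay)
state=S head=1 tape=a[a]ab   (S,a)→(R,_,left)
state=R head=0 tape=[a]_ab   (R,a)→(H,c,right)
state=H head=1 tape=c[_]ab
At halt the head is at cell 1.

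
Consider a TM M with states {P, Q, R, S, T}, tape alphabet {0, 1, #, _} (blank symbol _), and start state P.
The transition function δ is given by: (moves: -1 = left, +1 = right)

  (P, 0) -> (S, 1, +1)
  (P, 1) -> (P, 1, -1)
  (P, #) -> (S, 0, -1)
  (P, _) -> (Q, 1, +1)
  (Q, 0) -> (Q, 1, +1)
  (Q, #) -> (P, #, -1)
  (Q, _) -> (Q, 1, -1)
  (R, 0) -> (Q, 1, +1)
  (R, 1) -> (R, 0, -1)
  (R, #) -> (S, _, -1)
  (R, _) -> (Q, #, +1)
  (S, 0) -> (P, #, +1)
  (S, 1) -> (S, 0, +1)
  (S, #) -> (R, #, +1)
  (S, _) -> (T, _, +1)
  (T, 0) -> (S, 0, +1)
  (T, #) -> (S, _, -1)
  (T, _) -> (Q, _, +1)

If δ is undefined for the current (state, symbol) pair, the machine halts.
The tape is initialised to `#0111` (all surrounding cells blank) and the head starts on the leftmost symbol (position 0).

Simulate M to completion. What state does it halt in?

P | _[#]0111___   read # → write 0, move -1, go to S
S | [_]00111___   read _ → write _, move +1, go to T
T | _[0]0111___   read 0 → write 0, move +1, go to S
S | _0[0]111___   read 0 → write #, move +1, go to P
P | _0#[1]11___   read 1 → write 1, move -1, go to P
P | _0[#]111___   read # → write 0, move -1, go to S
S | _[0]0111___   read 0 → write #, move +1, go to P
P | _#[0]111___   read 0 → write 1, move +1, go to S
S | _#1[1]11___   read 1 → write 0, move +1, go to S
S | _#10[1]1___   read 1 → write 0, move +1, go to S
S | _#100[1]___   read 1 → write 0, move +1, go to S
S | _#1000[_]__   read _ → write _, move +1, go to T
T | _#1000_[_]_   read _ → write _, move +1, go to Q
Q | _#1000__[_]   read _ → write 1, move -1, go to Q
Q | _#1000_[_]1   read _ → write 1, move -1, go to Q
Q | _#1000[_]11   read _ → write 1, move -1, go to Q
Q | _#100[0]111   read 0 → write 1, move +1, go to Q
Q | _#1001[1]11
No transition is defined for (Q, 1); M halts in state Q.

Q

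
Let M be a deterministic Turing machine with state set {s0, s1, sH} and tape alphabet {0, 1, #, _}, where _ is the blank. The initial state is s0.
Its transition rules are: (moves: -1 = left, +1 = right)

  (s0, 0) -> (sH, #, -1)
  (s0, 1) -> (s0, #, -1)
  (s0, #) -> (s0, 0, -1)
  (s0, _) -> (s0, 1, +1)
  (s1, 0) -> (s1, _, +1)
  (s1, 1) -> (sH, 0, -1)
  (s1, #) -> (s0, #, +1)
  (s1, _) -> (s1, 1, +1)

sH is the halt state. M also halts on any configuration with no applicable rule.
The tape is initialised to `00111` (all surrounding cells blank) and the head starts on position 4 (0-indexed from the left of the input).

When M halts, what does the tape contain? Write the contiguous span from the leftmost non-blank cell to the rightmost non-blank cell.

0####

s0 | 0011[1]   read 1 → write #, move -1, go to s0
s0 | 001[1]#   read 1 → write #, move -1, go to s0
s0 | 00[1]##   read 1 → write #, move -1, go to s0
s0 | 0[0]###   read 0 → write #, move -1, go to sH
sH | [0]####
The non-blank tape span at halt is 0####.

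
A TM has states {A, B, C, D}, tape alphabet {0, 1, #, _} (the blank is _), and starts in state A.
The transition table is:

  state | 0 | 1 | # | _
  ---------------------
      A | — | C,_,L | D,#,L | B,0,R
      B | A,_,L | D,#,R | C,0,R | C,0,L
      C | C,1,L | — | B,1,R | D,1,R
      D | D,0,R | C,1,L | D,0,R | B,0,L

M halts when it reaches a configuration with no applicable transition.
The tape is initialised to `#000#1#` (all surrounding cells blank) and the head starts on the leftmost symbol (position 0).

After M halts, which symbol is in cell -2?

1

A | ___[#]000#1#   read # → write #, move L, go to D
D | __[_]#000#1#   read _ → write 0, move L, go to B
B | _[_]0#000#1#   read _ → write 0, move L, go to C
C | [_]00#000#1#   read _ → write 1, move R, go to D
D | 1[0]0#000#1#   read 0 → write 0, move R, go to D
D | 10[0]#000#1#   read 0 → write 0, move R, go to D
D | 100[#]000#1#   read # → write 0, move R, go to D
D | 1000[0]00#1#   read 0 → write 0, move R, go to D
D | 10000[0]0#1#   read 0 → write 0, move R, go to D
D | 100000[0]#1#   read 0 → write 0, move R, go to D
D | 1000000[#]1#   read # → write 0, move R, go to D
D | 10000000[1]#   read 1 → write 1, move L, go to C
C | 1000000[0]1#   read 0 → write 1, move L, go to C
C | 100000[0]11#   read 0 → write 1, move L, go to C
C | 10000[0]111#   read 0 → write 1, move L, go to C
C | 1000[0]1111#   read 0 → write 1, move L, go to C
C | 100[0]11111#   read 0 → write 1, move L, go to C
C | 10[0]111111#   read 0 → write 1, move L, go to C
C | 1[0]1111111#   read 0 → write 1, move L, go to C
C | [1]11111111#
Cell -2 holds 1 when M halts.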